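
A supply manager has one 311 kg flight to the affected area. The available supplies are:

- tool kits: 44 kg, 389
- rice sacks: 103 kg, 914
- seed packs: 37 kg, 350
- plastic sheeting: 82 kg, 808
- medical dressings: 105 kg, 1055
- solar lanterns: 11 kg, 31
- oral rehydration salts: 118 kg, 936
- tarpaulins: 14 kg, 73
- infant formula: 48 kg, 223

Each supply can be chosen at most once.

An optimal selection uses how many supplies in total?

4

Best achievable people served is 2850.
One optimal bundle: rice sacks + plastic sheeting + medical dressings + tarpaulins (304 kg).
All optima have 4 supplies.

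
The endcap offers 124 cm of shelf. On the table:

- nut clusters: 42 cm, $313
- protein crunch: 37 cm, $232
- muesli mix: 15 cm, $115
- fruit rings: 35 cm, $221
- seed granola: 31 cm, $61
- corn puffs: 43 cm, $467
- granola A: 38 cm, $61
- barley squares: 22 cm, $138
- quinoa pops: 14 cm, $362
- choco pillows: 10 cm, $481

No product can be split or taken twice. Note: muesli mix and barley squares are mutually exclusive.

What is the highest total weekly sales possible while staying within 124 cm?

Density check — choco pillows 48.10, quinoa pops 25.86, corn puffs 10.86, muesli mix 7.67 are the best per cm.
Taking nut clusters + muesli mix + corn puffs + quinoa pops + choco pillows: 124 cm used, 1738 in weekly sales.
No other feasible combination exceeds 1738.

1738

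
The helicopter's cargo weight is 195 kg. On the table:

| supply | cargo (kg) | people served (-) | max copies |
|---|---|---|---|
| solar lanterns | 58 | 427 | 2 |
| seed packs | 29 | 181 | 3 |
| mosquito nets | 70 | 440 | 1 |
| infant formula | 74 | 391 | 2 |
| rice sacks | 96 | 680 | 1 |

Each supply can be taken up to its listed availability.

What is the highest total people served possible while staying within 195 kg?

1301

Taking the top-ratio supplies first gives 2×solar lanterns + mosquito nets for 1294 (186 kg).
Replace 2×solar lanterns with seed packs + rice sacks: the trade gains 7 net, giving 1301 at 195 kg.
That's the maximum — no swap from here does better than 1301.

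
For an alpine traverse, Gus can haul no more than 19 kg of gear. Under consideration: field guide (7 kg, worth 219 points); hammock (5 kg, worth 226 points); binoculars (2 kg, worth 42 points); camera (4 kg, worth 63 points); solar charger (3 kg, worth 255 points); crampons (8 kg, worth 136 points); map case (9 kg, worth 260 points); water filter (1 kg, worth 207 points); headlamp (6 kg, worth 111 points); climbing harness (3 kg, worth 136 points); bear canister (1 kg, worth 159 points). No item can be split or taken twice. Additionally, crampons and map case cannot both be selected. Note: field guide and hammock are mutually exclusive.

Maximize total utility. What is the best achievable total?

1107

A density-first pass picks hammock + binoculars + camera + solar charger + water filter + climbing harness + bear canister — 1088 at 19 kg.
Replace binoculars and camera and climbing harness with map case: the trade gains 19 net, giving 1107 at 19 kg.
Next best is hammock + solar charger + water filter + headlamp + climbing harness + bear canister at 1094 (19 kg) — short by 13.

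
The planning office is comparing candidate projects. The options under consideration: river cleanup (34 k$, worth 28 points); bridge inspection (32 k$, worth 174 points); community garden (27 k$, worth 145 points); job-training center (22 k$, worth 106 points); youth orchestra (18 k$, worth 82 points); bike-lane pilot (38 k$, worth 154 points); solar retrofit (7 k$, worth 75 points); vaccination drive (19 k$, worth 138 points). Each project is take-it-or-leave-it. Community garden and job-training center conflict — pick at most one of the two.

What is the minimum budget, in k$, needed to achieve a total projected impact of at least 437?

71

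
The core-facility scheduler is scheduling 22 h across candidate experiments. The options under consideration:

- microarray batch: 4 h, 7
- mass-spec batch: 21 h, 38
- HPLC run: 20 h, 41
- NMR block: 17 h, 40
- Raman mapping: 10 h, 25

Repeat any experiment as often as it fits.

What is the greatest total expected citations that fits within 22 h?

50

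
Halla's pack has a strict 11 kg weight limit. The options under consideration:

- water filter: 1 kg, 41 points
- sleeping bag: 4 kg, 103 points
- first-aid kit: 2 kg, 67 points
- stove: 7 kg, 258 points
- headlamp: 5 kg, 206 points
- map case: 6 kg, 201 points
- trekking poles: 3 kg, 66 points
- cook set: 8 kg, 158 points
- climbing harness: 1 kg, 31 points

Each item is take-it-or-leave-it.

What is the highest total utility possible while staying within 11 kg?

407

Density check — headlamp 41.20, water filter 41.00, stove 36.86, first-aid kit 33.50 are the best per kg.
A density-first pass picks water filter + first-aid kit + headlamp + climbing harness — 345 at 9 kg.
Replace water filter and first-aid kit and climbing harness with map case: the trade gains 62 net, giving 407 at 11 kg.
No other feasible combination exceeds 407.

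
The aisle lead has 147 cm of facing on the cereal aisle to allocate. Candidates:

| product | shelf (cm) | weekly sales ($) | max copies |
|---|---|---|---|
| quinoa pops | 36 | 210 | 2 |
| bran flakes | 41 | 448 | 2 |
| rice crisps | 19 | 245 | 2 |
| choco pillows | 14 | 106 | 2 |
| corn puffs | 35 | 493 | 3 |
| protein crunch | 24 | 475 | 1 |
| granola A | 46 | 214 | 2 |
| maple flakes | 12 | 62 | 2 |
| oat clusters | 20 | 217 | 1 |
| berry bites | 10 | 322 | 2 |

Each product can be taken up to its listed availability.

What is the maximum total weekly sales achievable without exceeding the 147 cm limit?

Rice crisps + choco pillows + 2×corn puffs + protein crunch + 2×berry bites uses 147 of the 147 cm and totals 2456.
Every other selection either busts 147 cm or exceeds an availability limit or fails to beat 2456.

2456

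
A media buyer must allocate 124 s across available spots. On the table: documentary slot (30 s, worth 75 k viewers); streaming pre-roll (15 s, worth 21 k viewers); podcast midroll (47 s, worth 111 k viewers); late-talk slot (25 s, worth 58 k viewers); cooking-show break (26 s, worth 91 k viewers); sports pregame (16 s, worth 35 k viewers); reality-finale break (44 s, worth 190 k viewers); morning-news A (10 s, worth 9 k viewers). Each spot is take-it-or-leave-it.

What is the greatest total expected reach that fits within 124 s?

By expected reach per s: reality-finale break 4.32, cooking-show break 3.50, documentary slot 2.50, podcast midroll 2.36 lead.
Taking the top-ratio spots first gives documentary slot + cooking-show break + sports pregame + reality-finale break for 391 (116 s).
Dropping documentary slot and sports pregame frees 46 s; slotting in podcast midroll (47 s) lifts the total to 392 at 117 s.
Next best is documentary slot + cooking-show break + sports pregame + reality-finale break at 391 (116 s) — short by 1.

392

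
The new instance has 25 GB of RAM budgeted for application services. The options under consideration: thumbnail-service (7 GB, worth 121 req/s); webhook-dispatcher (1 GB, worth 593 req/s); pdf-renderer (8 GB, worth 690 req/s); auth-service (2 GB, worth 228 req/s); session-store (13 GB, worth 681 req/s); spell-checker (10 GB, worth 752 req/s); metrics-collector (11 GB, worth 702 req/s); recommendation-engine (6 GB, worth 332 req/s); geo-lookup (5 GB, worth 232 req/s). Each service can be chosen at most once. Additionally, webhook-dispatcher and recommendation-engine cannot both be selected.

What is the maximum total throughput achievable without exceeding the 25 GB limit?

Greedy by ratio would take webhook-dispatcher + pdf-renderer + auth-service + spell-checker: 21 GB used, total 2263.
Replace pdf-renderer with metrics-collector: the trade gains 12 net, giving 2275 at 24 GB.
Every other selection either busts 25 GB or breaks a pairing rule or fails to beat 2275.

2275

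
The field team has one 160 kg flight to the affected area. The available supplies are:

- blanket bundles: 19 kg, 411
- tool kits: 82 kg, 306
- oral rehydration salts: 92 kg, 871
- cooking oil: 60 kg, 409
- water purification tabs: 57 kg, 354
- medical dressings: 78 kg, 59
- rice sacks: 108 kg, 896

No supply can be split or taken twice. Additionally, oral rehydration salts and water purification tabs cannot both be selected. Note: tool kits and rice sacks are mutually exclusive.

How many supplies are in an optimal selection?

2

The maximum people served within 160 kg is 1307.
blanket bundles + rice sacks hits 1307 at 127 kg.
Every optimal selection uses 2 supplies.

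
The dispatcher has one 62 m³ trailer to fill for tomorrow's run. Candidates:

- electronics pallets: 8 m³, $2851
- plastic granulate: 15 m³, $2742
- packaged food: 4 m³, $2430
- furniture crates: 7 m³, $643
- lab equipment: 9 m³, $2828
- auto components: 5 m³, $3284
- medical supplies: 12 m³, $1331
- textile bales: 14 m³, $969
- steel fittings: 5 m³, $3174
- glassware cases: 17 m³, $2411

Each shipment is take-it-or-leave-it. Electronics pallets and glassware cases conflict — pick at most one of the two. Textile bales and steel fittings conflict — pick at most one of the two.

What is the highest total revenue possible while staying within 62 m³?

18640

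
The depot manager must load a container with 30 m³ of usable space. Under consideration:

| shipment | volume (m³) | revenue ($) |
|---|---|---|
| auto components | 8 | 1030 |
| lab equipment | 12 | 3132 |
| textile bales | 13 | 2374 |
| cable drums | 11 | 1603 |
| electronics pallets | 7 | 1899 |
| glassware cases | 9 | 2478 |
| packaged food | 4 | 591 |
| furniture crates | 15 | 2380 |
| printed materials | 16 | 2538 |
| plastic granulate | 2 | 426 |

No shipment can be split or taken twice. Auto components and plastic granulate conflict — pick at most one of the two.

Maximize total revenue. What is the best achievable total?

7935

The ratio ordering already packs tightly: lab equipment + electronics pallets + glassware cases + plastic granulate, 30 m³, 7935.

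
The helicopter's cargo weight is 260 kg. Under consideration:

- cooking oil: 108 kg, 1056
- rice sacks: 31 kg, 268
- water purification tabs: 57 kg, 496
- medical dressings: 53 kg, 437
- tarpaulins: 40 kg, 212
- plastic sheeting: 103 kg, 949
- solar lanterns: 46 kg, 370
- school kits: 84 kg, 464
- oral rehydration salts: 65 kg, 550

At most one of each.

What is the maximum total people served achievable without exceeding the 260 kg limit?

2375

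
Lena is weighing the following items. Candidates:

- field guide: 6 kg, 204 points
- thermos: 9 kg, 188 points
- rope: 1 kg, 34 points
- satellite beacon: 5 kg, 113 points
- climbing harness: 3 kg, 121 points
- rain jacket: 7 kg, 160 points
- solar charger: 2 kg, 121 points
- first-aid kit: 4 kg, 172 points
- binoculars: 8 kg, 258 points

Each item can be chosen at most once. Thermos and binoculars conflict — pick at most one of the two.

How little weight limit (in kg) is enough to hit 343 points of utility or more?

9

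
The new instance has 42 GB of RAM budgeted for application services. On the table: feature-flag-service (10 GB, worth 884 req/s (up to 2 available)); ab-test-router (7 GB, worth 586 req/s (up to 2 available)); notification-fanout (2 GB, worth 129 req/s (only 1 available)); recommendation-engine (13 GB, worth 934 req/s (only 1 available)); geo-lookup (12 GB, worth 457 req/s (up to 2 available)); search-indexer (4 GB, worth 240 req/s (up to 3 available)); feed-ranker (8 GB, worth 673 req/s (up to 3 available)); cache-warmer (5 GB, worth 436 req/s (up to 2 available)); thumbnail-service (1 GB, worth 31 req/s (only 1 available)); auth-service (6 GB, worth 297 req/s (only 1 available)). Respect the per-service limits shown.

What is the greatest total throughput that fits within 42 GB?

3613

The ratio heuristic lands on 2×feature-flag-service + notification-fanout + feed-ranker + 2×cache-warmer + thumbnail-service (3473) but leaves 1 GB idle.
Dropping notification-fanout and 2×cache-warmer and thumbnail-service frees 13 GB; slotting in 2×ab-test-router (14 GB) lifts the total to 3613 at 42 GB.
Nothing else within 42 GB beats 3613.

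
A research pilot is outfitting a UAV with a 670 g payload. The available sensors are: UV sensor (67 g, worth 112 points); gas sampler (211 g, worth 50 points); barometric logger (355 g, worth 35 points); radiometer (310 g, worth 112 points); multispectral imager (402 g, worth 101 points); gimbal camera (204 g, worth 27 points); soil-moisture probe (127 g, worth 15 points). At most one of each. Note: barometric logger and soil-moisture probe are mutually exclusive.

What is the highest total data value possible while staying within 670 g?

274

The ratio ordering already packs tightly: UV sensor + gas sampler + radiometer, 588 g, 274.
That's the maximum — no feasible swap from here does better than 274.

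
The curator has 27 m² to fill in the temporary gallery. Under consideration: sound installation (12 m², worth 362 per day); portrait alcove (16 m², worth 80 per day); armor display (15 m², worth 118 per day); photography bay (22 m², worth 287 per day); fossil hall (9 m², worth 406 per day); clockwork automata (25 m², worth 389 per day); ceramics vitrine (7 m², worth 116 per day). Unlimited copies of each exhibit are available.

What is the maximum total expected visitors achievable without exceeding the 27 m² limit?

1218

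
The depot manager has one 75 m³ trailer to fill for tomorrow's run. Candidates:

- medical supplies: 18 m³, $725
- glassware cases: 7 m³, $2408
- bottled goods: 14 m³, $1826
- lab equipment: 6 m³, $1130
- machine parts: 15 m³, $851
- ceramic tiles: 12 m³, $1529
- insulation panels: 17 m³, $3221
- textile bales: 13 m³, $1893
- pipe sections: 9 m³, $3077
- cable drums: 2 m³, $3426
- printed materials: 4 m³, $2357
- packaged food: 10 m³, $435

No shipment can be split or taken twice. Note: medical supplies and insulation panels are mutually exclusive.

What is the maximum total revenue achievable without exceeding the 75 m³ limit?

19338

Best packing: glassware cases + bottled goods + lab equipment + insulation panels + textile bales + pipe sections + cable drums + printed materials — 72 m³, 19338 total.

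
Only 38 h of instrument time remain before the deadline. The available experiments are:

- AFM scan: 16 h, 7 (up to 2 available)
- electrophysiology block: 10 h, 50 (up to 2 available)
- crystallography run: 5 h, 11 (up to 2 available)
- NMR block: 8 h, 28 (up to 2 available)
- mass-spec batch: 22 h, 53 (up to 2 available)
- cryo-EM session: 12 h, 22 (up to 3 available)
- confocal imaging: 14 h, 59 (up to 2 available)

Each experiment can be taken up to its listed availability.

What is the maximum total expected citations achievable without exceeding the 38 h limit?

Taking the top-ratio experiments first gives 2×electrophysiology block + confocal imaging for 159 (34 h).
Replace electrophysiology block with confocal imaging: the trade gains 9 net, giving 168 at 38 h.

168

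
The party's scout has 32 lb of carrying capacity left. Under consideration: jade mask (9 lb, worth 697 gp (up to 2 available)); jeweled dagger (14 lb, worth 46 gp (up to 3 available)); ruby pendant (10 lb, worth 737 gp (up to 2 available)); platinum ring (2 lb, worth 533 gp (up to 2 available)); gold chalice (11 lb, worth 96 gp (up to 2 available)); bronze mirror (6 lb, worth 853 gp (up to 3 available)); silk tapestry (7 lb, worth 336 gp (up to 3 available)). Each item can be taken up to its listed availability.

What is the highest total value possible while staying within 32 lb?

4362

Density check — platinum ring 266.50, bronze mirror 142.17, jade mask 77.44, ruby pendant 73.70 are the best per lb.
The ratio heuristic lands on jade mask + 2×platinum ring + 3×bronze mirror (4322) but leaves 1 lb idle.
The 9 lb tied up in jade mask is better spent on ruby pendant — total rises to 4362 (32 lb).
Nothing else within 32 lb beats 4362.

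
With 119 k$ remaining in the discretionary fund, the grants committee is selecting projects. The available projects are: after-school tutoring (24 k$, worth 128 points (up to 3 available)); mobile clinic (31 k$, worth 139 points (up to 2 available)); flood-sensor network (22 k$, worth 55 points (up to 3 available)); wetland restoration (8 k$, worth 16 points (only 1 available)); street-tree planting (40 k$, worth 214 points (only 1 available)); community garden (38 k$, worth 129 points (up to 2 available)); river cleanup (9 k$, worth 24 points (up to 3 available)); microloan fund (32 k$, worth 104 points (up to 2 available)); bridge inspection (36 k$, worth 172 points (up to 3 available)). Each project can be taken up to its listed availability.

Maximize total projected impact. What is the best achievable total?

The ratio heuristic lands on 3×after-school tutoring + street-tree planting (598) but leaves 7 k$ idle.
The 24 k$ tied up in after-school tutoring is better spent on mobile clinic — total rises to 609 (119 k$).

609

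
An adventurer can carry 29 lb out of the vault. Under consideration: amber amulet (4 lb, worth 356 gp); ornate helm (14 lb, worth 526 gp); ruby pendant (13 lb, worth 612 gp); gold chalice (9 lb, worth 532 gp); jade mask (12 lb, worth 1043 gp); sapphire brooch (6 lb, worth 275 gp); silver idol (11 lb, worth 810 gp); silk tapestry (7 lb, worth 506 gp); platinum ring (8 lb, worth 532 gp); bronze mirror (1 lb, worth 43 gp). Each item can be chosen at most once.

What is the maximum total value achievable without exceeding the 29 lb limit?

2252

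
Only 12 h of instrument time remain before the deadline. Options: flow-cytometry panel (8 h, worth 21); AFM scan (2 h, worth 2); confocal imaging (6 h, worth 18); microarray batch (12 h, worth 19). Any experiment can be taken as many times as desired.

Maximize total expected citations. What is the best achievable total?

Best packing: 2×confocal imaging — 12 h, 36 total.
No other feasible combination exceeds 36.

36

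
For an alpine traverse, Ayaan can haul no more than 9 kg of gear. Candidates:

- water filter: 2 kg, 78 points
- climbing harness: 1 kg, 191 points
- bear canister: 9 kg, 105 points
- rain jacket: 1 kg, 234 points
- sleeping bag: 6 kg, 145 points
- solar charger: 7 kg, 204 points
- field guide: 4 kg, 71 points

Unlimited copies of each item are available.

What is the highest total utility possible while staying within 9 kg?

Best packing: 9×rain jacket — 9 kg, 2106 total.
Nothing else within 9 kg beats 2106.

2106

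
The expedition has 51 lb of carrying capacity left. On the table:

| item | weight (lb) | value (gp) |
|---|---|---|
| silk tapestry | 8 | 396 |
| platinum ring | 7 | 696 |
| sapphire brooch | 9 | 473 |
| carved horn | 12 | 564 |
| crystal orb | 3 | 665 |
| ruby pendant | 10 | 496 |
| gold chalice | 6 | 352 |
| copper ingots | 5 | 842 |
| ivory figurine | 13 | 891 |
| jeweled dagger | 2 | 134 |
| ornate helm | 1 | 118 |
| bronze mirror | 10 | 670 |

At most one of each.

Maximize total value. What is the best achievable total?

4512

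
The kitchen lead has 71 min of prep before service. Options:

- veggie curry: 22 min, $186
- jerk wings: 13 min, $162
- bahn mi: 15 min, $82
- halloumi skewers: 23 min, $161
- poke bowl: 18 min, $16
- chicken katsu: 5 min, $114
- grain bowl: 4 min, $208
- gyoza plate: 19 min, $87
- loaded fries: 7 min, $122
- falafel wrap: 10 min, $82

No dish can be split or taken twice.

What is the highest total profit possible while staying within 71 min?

Density check — grain bowl 52.00, chicken katsu 22.80, loaded fries 17.43 are the best per min.
Taking the top-ratio dishes first gives veggie curry + jerk wings + chicken katsu + grain bowl + loaded fries + falafel wrap for 874 (61 min).
Replace falafel wrap with gyoza plate: the trade gains 5 net, giving 879 at 70 min.

879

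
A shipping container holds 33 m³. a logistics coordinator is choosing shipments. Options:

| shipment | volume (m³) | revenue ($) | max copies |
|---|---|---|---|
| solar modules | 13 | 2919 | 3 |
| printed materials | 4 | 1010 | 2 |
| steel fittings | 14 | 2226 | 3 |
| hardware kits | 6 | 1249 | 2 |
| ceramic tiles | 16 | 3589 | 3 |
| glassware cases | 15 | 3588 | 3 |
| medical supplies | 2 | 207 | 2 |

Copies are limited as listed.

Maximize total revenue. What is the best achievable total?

7518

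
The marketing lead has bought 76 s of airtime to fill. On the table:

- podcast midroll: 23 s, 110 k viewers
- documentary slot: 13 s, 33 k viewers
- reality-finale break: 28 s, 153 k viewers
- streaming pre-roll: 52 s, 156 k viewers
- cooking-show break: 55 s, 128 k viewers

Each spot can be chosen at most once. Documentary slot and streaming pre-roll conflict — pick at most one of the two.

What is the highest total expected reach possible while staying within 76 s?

Podcast midroll + documentary slot + reality-finale break uses 64 of the 76 s and totals 296.
No other feasible combination exceeds 296.

296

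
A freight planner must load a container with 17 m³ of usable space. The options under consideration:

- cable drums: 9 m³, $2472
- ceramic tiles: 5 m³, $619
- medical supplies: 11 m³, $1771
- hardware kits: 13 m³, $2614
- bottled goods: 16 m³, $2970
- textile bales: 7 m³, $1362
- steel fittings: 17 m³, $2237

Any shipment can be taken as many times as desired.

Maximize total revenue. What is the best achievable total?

3834

The ratio ordering already packs tightly: cable drums + textile bales, 16 m³, 3834.
That's the maximum — no swap from here does better than 3834.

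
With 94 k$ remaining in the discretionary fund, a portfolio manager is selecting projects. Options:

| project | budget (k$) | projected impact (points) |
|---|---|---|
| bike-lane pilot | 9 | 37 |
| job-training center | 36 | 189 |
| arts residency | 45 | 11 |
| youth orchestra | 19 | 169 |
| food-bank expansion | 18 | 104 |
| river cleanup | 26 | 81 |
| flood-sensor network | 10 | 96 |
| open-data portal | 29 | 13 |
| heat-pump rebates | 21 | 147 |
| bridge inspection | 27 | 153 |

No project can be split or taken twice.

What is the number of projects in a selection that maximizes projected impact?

5

Best achievable projected impact is 610.
For example bike-lane pilot + youth orchestra + food-bank expansion + heat-pump rebates + bridge inspection achieves it, using 94 k$.
Every optimal selection uses 5 projects.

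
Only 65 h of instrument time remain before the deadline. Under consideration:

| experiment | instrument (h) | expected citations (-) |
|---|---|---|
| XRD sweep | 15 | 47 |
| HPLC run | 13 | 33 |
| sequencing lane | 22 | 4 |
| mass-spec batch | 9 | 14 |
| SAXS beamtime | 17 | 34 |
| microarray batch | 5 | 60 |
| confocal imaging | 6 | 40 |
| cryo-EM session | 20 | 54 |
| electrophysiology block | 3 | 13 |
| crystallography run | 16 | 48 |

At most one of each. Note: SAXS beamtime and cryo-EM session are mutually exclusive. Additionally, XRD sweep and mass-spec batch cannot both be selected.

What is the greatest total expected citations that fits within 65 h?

262

Ranking by ratio (expected citations/h): microarray batch 12.00, confocal imaging 6.67, electrophysiology block 4.33, XRD sweep 3.13.
The ratio ordering already packs tightly: XRD sweep + microarray batch + confocal imaging + cryo-EM session + electrophysiology block + crystallography run, 65 h, 262.
No other feasible combination exceeds 262.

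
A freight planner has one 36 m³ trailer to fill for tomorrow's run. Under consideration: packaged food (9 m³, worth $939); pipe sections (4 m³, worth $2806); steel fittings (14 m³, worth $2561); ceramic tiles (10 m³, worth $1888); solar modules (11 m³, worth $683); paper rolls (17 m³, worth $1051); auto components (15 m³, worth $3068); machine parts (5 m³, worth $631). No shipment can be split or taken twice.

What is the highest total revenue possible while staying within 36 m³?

Taking the top-ratio shipments first gives pipe sections + ceramic tiles + auto components + machine parts for 8393 (34 m³).
Dropping ceramic tiles and machine parts frees 15 m³; slotting in steel fittings (14 m³) lifts the total to 8435 at 33 m³.
The closest alternative, pipe sections + ceramic tiles + auto components + machine parts, reaches only 8393.

8435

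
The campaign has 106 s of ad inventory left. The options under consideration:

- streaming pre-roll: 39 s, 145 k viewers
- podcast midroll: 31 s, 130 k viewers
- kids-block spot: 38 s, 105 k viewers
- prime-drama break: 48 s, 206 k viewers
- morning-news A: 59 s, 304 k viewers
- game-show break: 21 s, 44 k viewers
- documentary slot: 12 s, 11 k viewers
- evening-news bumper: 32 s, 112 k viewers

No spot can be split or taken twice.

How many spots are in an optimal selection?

2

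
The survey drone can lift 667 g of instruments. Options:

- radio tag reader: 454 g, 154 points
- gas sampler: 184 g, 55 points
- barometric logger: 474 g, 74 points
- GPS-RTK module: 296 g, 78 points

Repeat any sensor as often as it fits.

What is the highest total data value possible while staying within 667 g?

209

The ratio ordering already packs tightly: radio tag reader + gas sampler, 638 g, 209.
No other feasible combination exceeds 209.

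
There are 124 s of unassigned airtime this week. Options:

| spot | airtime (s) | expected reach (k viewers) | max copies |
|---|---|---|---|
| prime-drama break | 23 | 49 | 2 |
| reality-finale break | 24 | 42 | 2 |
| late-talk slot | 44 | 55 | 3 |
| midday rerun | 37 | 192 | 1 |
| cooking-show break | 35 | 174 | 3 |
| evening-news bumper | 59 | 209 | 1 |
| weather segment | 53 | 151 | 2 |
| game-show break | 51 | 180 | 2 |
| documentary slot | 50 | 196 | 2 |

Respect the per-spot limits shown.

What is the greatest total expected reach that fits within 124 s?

562

Density check — midday rerun 5.19, cooking-show break 4.97, documentary slot 3.92, evening-news bumper 3.54 are the best per s.
Greedy by ratio would take midday rerun + 2×cooking-show break: 107 s used, total 540.
Dropping cooking-show break frees 35 s; slotting in documentary slot (50 s) lifts the total to 562 at 122 s.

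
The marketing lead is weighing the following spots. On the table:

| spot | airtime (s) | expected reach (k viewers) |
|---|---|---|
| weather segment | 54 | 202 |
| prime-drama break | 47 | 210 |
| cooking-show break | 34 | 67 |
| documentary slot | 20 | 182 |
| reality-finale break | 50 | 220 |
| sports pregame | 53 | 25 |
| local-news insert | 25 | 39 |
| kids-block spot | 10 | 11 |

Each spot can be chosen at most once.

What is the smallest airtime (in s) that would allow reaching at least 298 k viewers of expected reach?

Minimise s subject to total expected reach ≥ 298.
prime-drama break + documentary slot: 392 expected reach at 67 s.
No combination under 67 s hits 298.

67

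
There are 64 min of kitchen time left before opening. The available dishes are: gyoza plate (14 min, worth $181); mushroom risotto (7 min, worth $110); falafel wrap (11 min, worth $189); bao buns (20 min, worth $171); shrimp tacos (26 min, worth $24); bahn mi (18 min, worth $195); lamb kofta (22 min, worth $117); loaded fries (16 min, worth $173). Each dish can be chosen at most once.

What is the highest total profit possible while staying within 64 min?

Greedy by ratio would take gyoza plate + mushroom risotto + falafel wrap + bahn mi: 50 min used, total 675.
The 7 min tied up in mushroom risotto is better spent on loaded fries — total rises to 738 (59 min).
The spare 5 min is too small for any remaining dish, and no exchange beats 738.

738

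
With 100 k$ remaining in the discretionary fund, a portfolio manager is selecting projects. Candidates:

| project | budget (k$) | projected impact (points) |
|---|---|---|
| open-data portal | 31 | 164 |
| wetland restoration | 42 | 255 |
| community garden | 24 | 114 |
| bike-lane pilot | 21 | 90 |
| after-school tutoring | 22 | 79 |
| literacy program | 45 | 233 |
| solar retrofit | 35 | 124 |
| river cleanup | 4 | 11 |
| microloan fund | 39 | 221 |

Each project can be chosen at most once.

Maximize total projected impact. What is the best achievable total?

533

The ratio heuristic lands on wetland restoration + river cleanup + microloan fund (487) but leaves 15 k$ idle.
Replace river cleanup and microloan fund with open-data portal + community garden: the trade gains 46 net, giving 533 at 97 k$.
An exhaustive check of the 512 subsets confirms 533.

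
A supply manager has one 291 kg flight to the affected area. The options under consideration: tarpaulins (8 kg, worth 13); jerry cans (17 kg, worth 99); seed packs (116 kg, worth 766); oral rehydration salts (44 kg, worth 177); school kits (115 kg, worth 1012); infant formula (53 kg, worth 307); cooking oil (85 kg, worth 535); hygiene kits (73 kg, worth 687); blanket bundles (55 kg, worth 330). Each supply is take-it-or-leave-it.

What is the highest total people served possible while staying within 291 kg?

2333

Taking jerry cans + school kits + cooking oil + hygiene kits: 290 kg used, 2333 in people served.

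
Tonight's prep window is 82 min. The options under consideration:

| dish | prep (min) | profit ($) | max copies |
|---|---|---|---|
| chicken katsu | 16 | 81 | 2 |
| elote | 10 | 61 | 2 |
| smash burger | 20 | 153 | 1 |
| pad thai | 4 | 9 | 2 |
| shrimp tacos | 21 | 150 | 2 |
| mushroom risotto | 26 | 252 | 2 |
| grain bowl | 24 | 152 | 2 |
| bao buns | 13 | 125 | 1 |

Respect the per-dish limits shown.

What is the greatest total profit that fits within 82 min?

Filling by ratio: elote + pad thai + 2×mushroom risotto + bao buns for 699, with 3 min left unused.
Dropping pad thai and bao buns frees 17 min; slotting in smash burger (20 min) lifts the total to 718 at 82 min.
Nothing else within 82 min beats 718.

718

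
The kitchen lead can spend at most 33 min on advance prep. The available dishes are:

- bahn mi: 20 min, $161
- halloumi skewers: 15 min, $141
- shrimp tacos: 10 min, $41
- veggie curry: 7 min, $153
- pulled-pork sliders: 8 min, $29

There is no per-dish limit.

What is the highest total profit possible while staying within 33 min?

Taking 4×veggie curry: 28 min used, 612 in profit.
Nothing else within 33 min beats 612.

612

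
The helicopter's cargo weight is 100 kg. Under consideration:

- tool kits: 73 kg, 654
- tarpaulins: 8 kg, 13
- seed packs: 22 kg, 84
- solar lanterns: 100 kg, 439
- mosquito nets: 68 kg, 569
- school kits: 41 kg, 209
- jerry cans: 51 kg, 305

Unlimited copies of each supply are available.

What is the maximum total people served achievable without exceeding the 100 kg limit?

738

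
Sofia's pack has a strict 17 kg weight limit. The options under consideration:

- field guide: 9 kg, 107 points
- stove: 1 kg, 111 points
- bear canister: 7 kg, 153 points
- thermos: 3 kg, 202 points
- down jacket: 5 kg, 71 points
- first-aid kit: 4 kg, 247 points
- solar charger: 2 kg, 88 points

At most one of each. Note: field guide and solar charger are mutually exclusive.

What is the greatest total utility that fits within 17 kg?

Stove + bear canister + thermos + first-aid kit + solar charger uses 17 of the 17 kg and totals 801.
Nothing else feasible within 17 kg beats 801.

801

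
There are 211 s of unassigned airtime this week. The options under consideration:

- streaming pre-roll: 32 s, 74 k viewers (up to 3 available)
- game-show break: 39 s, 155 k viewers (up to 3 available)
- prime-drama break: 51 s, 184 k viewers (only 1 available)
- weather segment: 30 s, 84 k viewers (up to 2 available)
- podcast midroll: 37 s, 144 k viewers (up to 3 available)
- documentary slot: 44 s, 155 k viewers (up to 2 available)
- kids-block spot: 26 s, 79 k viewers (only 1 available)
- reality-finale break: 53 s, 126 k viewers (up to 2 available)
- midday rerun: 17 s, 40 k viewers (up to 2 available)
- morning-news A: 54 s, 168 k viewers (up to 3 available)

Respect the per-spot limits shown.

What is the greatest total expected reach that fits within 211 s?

793

3×game-show break + 2×podcast midroll + midday rerun uses 208 of the 211 s and totals 793.
The spare 3 s is too small for any remaining spot, and no exchange beats 793.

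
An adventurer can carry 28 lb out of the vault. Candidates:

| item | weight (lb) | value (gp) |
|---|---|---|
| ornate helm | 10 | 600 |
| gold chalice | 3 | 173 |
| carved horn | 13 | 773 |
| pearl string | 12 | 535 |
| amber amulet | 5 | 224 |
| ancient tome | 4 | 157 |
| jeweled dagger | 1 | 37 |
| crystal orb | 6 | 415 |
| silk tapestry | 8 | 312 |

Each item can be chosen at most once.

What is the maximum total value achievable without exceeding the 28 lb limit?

Greedy by ratio would take ornate helm + gold chalice + amber amulet + ancient tome + crystal orb: 28 lb used, total 1569.
The 14 lb tied up in ornate helm and ancient tome is better spent on carved horn + jeweled dagger — total rises to 1622 (28 lb).
Runner-up ornate helm + carved horn + amber amulet tops out at 1597.

1622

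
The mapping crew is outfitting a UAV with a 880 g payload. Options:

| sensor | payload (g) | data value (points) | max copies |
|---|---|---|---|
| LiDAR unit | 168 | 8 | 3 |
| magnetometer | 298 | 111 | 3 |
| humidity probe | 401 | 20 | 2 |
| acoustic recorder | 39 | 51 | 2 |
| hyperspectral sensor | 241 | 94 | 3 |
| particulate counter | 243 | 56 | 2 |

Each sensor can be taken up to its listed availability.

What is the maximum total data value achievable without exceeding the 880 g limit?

401

Greedy by ratio would take 2×acoustic recorder + 3×hyperspectral sensor: 801 g used, total 384.
Dropping hyperspectral sensor frees 241 g; slotting in magnetometer (298 g) lifts the total to 401 at 858 g.
Nothing else within 880 g beats 401.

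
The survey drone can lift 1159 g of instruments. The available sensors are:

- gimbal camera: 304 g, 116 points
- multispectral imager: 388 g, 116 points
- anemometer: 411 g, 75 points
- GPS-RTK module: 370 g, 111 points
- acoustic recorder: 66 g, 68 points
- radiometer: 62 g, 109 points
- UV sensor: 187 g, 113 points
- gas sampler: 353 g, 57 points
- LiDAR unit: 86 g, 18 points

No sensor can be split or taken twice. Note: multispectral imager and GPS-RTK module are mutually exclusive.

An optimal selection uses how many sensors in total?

Best achievable data value is 540.
One optimal bundle: gimbal camera + multispectral imager + acoustic recorder + radiometer + UV sensor + LiDAR unit (1093 g).
Every optimal selection uses 6 sensors.

6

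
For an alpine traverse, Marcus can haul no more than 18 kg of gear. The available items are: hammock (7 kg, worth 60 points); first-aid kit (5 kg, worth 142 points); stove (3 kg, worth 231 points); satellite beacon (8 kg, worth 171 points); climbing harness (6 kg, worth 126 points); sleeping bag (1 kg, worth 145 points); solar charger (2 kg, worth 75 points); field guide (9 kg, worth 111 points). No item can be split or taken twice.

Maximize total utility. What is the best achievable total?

719

Best packing: first-aid kit + stove + climbing harness + sleeping bag + solar charger — 17 kg, 719 total.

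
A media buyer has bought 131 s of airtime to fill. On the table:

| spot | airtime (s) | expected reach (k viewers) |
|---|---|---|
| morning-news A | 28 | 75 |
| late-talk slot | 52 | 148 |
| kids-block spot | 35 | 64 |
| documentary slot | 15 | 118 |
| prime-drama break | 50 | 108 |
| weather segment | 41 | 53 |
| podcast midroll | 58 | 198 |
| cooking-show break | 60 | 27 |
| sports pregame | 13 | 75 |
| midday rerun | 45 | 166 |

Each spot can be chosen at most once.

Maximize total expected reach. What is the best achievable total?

Taking documentary slot + podcast midroll + sports pregame + midday rerun: 131 s used, 557 in expected reach.
Next best is late-talk slot + documentary slot + sports pregame + midday rerun at 507 (125 s) — short by 50.

557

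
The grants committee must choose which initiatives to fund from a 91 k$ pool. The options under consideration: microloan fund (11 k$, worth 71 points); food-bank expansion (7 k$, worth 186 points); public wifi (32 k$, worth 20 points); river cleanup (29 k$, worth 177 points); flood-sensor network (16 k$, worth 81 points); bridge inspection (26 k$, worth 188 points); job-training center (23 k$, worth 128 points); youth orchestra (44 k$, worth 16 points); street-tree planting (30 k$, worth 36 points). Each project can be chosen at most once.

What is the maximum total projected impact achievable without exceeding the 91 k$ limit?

Microloan fund + food-bank expansion + river cleanup + flood-sensor network + bridge inspection uses 89 of the 91 k$ and totals 703.
Next best is food-bank expansion + river cleanup + bridge inspection + job-training center at 679 (85 k$) — short by 24.

703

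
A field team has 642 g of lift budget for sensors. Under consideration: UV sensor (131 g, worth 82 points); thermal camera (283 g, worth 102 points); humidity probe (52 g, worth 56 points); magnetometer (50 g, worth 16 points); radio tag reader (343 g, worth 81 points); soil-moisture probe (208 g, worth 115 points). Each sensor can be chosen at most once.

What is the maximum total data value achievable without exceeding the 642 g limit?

299

By data value per g: humidity probe 1.08, UV sensor 0.63, soil-moisture probe 0.55, thermal camera 0.36 lead.
The ratio heuristic lands on UV sensor + humidity probe + magnetometer + soil-moisture probe (269) but leaves 201 g idle.
Dropping humidity probe and magnetometer frees 102 g; slotting in thermal camera (283 g) lifts the total to 299 at 622 g.
Next best is thermal camera + humidity probe + magnetometer + soil-moisture probe at 289 (593 g) — short by 10.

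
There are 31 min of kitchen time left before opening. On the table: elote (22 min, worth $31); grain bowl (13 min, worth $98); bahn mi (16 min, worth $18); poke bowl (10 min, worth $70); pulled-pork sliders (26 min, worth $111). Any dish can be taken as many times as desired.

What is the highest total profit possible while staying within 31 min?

210

Greedy by ratio would take 2×grain bowl: 26 min used, total 196.
Dropping 2×grain bowl frees 26 min; slotting in 3×poke bowl (30 min) lifts the total to 210 at 30 min.
Nothing else within 31 min beats 210.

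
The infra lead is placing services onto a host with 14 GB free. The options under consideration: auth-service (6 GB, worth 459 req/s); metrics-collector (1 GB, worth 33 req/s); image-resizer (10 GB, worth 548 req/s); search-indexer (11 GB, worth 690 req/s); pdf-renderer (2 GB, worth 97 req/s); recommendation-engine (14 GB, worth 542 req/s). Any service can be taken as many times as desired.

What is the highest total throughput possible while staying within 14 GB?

1015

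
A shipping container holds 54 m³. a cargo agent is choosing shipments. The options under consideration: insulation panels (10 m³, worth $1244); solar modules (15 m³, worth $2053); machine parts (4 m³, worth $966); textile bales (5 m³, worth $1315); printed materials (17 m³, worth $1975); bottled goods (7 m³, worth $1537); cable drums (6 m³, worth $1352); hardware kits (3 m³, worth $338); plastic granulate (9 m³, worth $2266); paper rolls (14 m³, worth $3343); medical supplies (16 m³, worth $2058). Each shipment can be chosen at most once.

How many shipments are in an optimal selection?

6

The maximum revenue within 54 m³ is 11480.
One optimal bundle: solar modules + machine parts + textile bales + bottled goods + plastic granulate + paper rolls (54 m³).
Any selection reaching 11480 contains exactly 6 shipments.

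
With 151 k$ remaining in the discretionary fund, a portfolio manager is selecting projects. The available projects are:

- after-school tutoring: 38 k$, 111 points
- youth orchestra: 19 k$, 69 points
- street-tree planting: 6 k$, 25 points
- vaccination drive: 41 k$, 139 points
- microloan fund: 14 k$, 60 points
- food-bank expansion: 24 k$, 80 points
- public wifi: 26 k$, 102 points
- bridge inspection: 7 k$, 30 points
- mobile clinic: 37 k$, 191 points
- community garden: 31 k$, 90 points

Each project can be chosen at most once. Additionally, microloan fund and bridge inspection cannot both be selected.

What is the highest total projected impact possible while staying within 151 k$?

Taking street-tree planting + vaccination drive + microloan fund + food-bank expansion + public wifi + mobile clinic: 148 k$ used, 597 in projected impact.
Runner-up youth orchestra + microloan fund + food-bank expansion + public wifi + mobile clinic + community garden tops out at 592.

597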